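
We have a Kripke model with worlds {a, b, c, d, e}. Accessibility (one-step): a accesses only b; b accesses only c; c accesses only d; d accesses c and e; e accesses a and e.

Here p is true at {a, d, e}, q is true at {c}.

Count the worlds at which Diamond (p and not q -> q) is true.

a: successors {b}; p and not q -> q there: b:T. ✓
b: successors {c}; p and not q -> q there: c:T. ✓
c: successors {d}; p and not q -> q there: d:F. ✗
d: successors {c, e}; p and not q -> q there: c:T, e:F. ✓
e: successors {a, e}; p and not q -> q there: a:F, e:F. ✗
Satisfying worlds: {a, b, d}.

3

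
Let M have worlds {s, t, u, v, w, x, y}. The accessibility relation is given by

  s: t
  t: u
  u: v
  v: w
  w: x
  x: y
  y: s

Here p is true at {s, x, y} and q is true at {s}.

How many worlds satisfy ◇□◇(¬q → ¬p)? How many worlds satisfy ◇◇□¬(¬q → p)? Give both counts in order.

5 and 4

For ◇□◇(¬q → ¬p):
s: successors {t}; □◇(¬q → ¬p) there: t:T. ✓
t: successors {u}; □◇(¬q → ¬p) there: u:T. ✓
u: successors {v}; □◇(¬q → ¬p) there: v:F. ✗
v: successors {w}; □◇(¬q → ¬p) there: w:F. ✗
w: successors {x}; □◇(¬q → ¬p) there: x:T. ✓
x: successors {y}; □◇(¬q → ¬p) there: y:T. ✓
y: successors {s}; □◇(¬q → ¬p) there: s:T. ✓
— 5 worlds.
For ◇◇□¬(¬q → p):
s: successors {t}; ◇□¬(¬q → p) there: t:T. ✓
t: successors {u}; ◇□¬(¬q → p) there: u:T. ✓
u: successors {v}; ◇□¬(¬q → p) there: v:F. ✗
v: successors {w}; ◇□¬(¬q → p) there: w:F. ✗
w: successors {x}; ◇□¬(¬q → p) there: x:F. ✗
x: successors {y}; ◇□¬(¬q → p) there: y:T. ✓
y: successors {s}; ◇□¬(¬q → p) there: s:T. ✓
— 4 worlds.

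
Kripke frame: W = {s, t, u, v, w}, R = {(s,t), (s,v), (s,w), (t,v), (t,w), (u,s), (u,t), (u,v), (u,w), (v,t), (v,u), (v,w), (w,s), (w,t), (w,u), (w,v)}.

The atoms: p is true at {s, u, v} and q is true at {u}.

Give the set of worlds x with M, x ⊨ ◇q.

s: successors {t, v, w}; q there: t:F, v:F, w:F. ✗
t: successors {v, w}; q there: v:F, w:F. ✗
u: successors {s, t, v, w}; q there: s:F, t:F, v:F, w:F. ✗
v: successors {t, u, w}; q there: t:F, u:T, w:F. ✓
w: successors {s, t, u, v}; q there: s:F, t:F, u:T, v:F. ✓

{v, w}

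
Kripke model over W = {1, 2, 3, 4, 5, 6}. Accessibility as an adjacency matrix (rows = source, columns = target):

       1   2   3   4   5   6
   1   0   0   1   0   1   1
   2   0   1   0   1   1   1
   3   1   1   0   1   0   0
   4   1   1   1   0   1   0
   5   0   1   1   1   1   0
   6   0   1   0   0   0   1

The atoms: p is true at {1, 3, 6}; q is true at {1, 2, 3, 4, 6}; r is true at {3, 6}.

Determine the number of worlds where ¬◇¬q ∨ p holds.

1: ¬◇¬q is F, p is T. ✓
2: ¬◇¬q is F, p is F. ✗
3: ¬◇¬q is T, p is T. ✓
4: ¬◇¬q is F, p is F. ✗
5: ¬◇¬q is F, p is F. ✗
6: ¬◇¬q is T, p is T. ✓
Satisfying worlds: {1, 3, 6}.

3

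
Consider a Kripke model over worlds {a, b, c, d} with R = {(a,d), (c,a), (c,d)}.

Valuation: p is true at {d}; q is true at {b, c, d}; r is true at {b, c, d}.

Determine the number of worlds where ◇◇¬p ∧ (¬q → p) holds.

a: ◇◇¬p is F, ¬q → p is F. ✗
b: ◇◇¬p is F, ¬q → p is T. ✗
c: ◇◇¬p is F, ¬q → p is T. ✗
d: ◇◇¬p is F, ¬q → p is T. ✗
Satisfying worlds: ∅.

0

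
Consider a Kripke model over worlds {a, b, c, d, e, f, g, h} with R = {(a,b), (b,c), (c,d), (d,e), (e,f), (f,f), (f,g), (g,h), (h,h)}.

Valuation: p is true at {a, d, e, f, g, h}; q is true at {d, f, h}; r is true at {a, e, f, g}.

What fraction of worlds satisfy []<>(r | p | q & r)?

7/8

a: successors {b}; <>(r | p | q & r) there: b:F. ✗
b: successors {c}; <>(r | p | q & r) there: c:T. ✓
c: successors {d}; <>(r | p | q & r) there: d:T. ✓
d: successors {e}; <>(r | p | q & r) there: e:T. ✓
e: successors {f}; <>(r | p | q & r) there: f:T. ✓
f: successors {f, g}; <>(r | p | q & r) there: f:T, g:T. ✓
g: successors {h}; <>(r | p | q & r) there: h:T. ✓
h: successors {h}; <>(r | p | q & r) there: h:T. ✓
That's 7 of 8 worlds, so 7/8.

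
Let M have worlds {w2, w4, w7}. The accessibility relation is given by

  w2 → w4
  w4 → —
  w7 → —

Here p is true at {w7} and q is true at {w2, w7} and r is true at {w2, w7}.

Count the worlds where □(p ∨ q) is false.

1

w2: successors {w4}; p ∨ q there: w4:F. ✗
w4: no successors, so □(p ∨ q) holds vacuously. ✓
w7: no successors, so □(p ∨ q) holds vacuously. ✓
Satisfying worlds: {w4, w7}.
So □(p ∨ q) fails at the other 1 world.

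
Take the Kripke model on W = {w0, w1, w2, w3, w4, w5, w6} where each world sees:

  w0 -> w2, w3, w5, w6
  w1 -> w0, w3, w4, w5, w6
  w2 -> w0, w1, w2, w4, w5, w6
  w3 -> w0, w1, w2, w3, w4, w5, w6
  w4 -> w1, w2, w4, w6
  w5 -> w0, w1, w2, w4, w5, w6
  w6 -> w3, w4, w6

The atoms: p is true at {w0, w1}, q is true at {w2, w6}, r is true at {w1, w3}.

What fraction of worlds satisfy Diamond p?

w0: successors {w2, w3, w5, w6}; p there: w2:F, w3:F, w5:F, w6:F. ✗
w1: successors {w0, w3, w4, w5, w6}; p there: w0:T, w3:F, w4:F, w5:F, w6:F. ✓
w2: successors {w0, w1, w2, w4, w5, w6}; p there: w0:T, w1:T, w2:F, w4:F, w5:F, w6:F. ✓
w3: successors {w0, w1, w2, w3, w4, w5, w6}; p there: w0:T, w1:T, w2:F, w3:F, w4:F, w5:F, w6:F. ✓
w4: successors {w1, w2, w4, w6}; p there: w1:T, w2:F, w4:F, w6:F. ✓
w5: successors {w0, w1, w2, w4, w5, w6}; p there: w0:T, w1:T, w2:F, w4:F, w5:F, w6:F. ✓
w6: successors {w3, w4, w6}; p there: w3:F, w4:F, w6:F. ✗
That's 5 of 7 worlds, so 5/7.

5/7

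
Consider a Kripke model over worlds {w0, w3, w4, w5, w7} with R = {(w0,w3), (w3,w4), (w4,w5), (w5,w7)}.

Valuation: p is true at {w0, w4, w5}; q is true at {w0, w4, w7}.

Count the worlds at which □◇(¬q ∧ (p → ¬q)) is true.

2

w0: successors {w3}; ◇(¬q ∧ (p → ¬q)) there: w3:F. ✗
w3: successors {w4}; ◇(¬q ∧ (p → ¬q)) there: w4:T. ✓
w4: successors {w5}; ◇(¬q ∧ (p → ¬q)) there: w5:F. ✗
w5: successors {w7}; ◇(¬q ∧ (p → ¬q)) there: w7:F. ✗
w7: no successors, so □◇(¬q ∧ (p → ¬q)) holds vacuously. ✓
Satisfying worlds: {w3, w7}.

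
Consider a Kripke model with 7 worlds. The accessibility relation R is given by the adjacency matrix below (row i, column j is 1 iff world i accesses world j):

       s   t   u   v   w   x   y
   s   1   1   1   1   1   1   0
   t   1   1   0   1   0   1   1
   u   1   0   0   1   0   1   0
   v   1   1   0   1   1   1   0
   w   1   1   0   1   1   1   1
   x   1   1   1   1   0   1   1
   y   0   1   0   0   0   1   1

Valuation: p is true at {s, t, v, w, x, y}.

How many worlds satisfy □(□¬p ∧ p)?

s: successors {s, t, u, v, w, x}; □¬p ∧ p there: s:F, t:F, u:F, v:F, w:F, x:F. ✗
t: successors {s, t, v, x, y}; □¬p ∧ p there: s:F, t:F, v:F, x:F, y:F. ✗
u: successors {s, v, x}; □¬p ∧ p there: s:F, v:F, x:F. ✗
v: successors {s, t, v, w, x}; □¬p ∧ p there: s:F, t:F, v:F, w:F, x:F. ✗
w: successors {s, t, v, w, x, y}; □¬p ∧ p there: s:F, t:F, v:F, w:F, x:F, y:F. ✗
x: successors {s, t, u, v, x, y}; □¬p ∧ p there: s:F, t:F, u:F, v:F, x:F, y:F. ✗
y: successors {t, x, y}; □¬p ∧ p there: t:F, x:F, y:F. ✗
Satisfying worlds: ∅.

0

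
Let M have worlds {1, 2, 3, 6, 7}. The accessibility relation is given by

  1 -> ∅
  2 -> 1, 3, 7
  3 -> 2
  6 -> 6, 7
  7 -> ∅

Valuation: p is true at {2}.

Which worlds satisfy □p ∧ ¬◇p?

1: □p is T, ¬◇p is T. ✓
2: □p is F, ¬◇p is T. ✗
3: □p is T, ¬◇p is F. ✗
6: □p is F, ¬◇p is T. ✗
7: □p is T, ¬◇p is T. ✓

{1, 7}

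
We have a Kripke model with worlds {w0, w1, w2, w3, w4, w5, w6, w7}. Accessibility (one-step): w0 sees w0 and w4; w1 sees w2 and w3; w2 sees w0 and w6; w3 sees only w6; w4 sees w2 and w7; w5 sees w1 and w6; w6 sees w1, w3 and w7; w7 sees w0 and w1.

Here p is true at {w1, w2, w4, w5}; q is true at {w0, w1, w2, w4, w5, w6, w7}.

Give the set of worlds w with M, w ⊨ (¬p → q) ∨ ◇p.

w0: ¬p → q is T, ◇p is T. ✓
w1: ¬p → q is T, ◇p is T. ✓
w2: ¬p → q is T, ◇p is F. ✓
w3: ¬p → q is F, ◇p is F. ✗
w4: ¬p → q is T, ◇p is T. ✓
w5: ¬p → q is T, ◇p is T. ✓
w6: ¬p → q is T, ◇p is T. ✓
w7: ¬p → q is T, ◇p is T. ✓

{w0, w1, w2, w4, w5, w6, w7}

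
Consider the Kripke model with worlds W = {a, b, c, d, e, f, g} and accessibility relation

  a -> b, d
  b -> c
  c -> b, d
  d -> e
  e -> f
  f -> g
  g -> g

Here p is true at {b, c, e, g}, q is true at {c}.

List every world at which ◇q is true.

a: successors {b, d}; q there: b:F, d:F. ✗
b: successors {c}; q there: c:T. ✓
c: successors {b, d}; q there: b:F, d:F. ✗
d: successors {e}; q there: e:F. ✗
e: successors {f}; q there: f:F. ✗
f: successors {g}; q there: g:F. ✗
g: successors {g}; q there: g:F. ✗

{b}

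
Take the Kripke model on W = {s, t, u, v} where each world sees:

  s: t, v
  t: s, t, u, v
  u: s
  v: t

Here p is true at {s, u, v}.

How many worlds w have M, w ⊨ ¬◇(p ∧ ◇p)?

2

s: ◇(p ∧ ◇p) is F. ✓
t: ◇(p ∧ ◇p) is T. ✗
u: ◇(p ∧ ◇p) is T. ✗
v: ◇(p ∧ ◇p) is F. ✓
Satisfying worlds: {s, v}.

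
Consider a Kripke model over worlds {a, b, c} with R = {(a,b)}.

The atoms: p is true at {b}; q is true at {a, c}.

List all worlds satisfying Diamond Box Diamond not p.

{a}

a: successors {b}; Box Diamond not p there: b:T. ✓
b: no successors, so Diamond Box Diamond not p fails. ✗
c: no successors, so Diamond Box Diamond not p fails. ✗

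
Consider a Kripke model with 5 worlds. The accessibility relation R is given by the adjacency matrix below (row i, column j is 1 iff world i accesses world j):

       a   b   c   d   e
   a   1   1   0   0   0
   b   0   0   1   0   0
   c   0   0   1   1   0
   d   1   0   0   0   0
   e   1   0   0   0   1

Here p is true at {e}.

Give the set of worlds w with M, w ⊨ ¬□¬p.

{e}

a: □¬p is T. ✗
b: □¬p is T. ✗
c: □¬p is T. ✗
d: □¬p is T. ✗
e: □¬p is F. ✓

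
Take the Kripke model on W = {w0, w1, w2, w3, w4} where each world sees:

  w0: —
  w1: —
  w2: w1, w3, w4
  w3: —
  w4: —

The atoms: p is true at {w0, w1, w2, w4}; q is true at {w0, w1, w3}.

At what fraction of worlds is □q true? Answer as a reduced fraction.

4/5

w0: no successors, so □q holds vacuously. ✓
w1: no successors, so □q holds vacuously. ✓
w2: successors {w1, w3, w4}; q there: w1:T, w3:T, w4:F. ✗
w3: no successors, so □q holds vacuously. ✓
w4: no successors, so □q holds vacuously. ✓
That's 4 of 5 worlds, so 4/5.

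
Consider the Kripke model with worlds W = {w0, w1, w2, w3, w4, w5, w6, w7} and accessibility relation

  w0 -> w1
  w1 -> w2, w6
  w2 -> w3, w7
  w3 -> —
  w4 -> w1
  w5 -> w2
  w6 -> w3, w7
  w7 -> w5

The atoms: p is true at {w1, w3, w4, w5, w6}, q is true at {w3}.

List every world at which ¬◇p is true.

{w3, w5}

w0: ◇p is T. ✗
w1: ◇p is T. ✗
w2: ◇p is T. ✗
w3: ◇p is F. ✓
w4: ◇p is T. ✗
w5: ◇p is F. ✓
w6: ◇p is T. ✗
w7: ◇p is T. ✗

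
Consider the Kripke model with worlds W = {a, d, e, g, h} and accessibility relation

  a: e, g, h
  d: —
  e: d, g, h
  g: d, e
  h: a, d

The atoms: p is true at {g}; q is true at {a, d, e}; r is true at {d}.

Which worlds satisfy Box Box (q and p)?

a: successors {e, g, h}; Box (q and p) there: e:F, g:F, h:F. ✗
d: no successors, so Box Box (q and p) holds vacuously. ✓
e: successors {d, g, h}; Box (q and p) there: d:T, g:F, h:F. ✗
g: successors {d, e}; Box (q and p) there: d:T, e:F. ✗
h: successors {a, d}; Box (q and p) there: a:F, d:T. ✗

{d}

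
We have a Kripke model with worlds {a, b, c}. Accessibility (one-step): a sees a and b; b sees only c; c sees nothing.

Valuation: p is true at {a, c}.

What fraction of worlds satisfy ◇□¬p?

a: successors {a, b}; □¬p there: a:F, b:F. ✗
b: successors {c}; □¬p there: c:T. ✓
c: no successors, so ◇□¬p fails. ✗
That's 1 of 3 worlds, so 1/3.

1/3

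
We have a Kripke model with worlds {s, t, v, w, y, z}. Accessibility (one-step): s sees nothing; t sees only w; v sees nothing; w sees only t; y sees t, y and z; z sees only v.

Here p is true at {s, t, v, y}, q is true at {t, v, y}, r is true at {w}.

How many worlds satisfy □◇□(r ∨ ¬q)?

s: no successors, so □◇□(r ∨ ¬q) holds vacuously. ✓
t: successors {w}; ◇□(r ∨ ¬q) there: w:T. ✓
v: no successors, so □◇□(r ∨ ¬q) holds vacuously. ✓
w: successors {t}; ◇□(r ∨ ¬q) there: t:F. ✗
y: successors {t, y, z}; ◇□(r ∨ ¬q) there: t:F, y:T, z:T. ✗
z: successors {v}; ◇□(r ∨ ¬q) there: v:F. ✗
Satisfying worlds: {s, t, v}.

3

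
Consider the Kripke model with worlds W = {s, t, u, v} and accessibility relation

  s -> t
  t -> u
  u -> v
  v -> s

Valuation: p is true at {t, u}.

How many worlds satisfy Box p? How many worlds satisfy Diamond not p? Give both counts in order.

For Box p:
s: successors {t}; p there: t:T. ✓
t: successors {u}; p there: u:T. ✓
u: successors {v}; p there: v:F. ✗
v: successors {s}; p there: s:F. ✗
— 2 worlds.
For Diamond not p:
s: successors {t}; not p there: t:F. ✗
t: successors {u}; not p there: u:F. ✗
u: successors {v}; not p there: v:T. ✓
v: successors {s}; not p there: s:T. ✓
— 2 worlds.

2 and 2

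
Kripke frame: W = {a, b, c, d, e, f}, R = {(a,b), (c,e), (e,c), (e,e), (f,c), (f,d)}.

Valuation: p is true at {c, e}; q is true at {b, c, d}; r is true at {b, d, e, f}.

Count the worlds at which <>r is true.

a: successors {b}; r there: b:T. ✓
b: no successors, so <>r fails. ✗
c: successors {e}; r there: e:T. ✓
d: no successors, so <>r fails. ✗
e: successors {c, e}; r there: c:F, e:T. ✓
f: successors {c, d}; r there: c:F, d:T. ✓
Satisfying worlds: {a, c, e, f}.

4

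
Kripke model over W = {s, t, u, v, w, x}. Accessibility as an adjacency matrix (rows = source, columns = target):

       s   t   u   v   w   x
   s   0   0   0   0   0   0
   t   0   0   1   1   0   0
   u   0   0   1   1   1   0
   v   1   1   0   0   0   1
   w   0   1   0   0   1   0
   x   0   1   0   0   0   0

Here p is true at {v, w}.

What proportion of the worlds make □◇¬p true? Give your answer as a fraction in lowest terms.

s: no successors, so □◇¬p holds vacuously. ✓
t: successors {u, v}; ◇¬p there: u:T, v:T. ✓
u: successors {u, v, w}; ◇¬p there: u:T, v:T, w:T. ✓
v: successors {s, t, x}; ◇¬p there: s:F, t:T, x:T. ✗
w: successors {t, w}; ◇¬p there: t:T, w:T. ✓
x: successors {t}; ◇¬p there: t:T. ✓
That's 5 of 6 worlds, so 5/6.

5/6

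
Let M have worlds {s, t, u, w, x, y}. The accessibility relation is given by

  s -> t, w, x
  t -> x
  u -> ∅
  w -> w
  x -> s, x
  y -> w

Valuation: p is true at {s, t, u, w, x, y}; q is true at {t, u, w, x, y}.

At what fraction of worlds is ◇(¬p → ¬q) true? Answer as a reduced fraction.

s: successors {t, w, x}; ¬p → ¬q there: t:T, w:T, x:T. ✓
t: successors {x}; ¬p → ¬q there: x:T. ✓
u: no successors, so ◇(¬p → ¬q) fails. ✗
w: successors {w}; ¬p → ¬q there: w:T. ✓
x: successors {s, x}; ¬p → ¬q there: s:T, x:T. ✓
y: successors {w}; ¬p → ¬q there: w:T. ✓
That's 5 of 6 worlds, so 5/6.

5/6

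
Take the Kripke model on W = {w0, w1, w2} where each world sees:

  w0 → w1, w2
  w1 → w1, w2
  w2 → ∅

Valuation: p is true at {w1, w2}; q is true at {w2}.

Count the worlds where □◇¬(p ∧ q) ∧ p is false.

2

w0: □◇¬(p ∧ q) is F, p is F. ✗
w1: □◇¬(p ∧ q) is F, p is T. ✗
w2: □◇¬(p ∧ q) is T, p is T. ✓
Satisfying worlds: {w2}.
So □◇¬(p ∧ q) ∧ p fails at the other 2 worlds.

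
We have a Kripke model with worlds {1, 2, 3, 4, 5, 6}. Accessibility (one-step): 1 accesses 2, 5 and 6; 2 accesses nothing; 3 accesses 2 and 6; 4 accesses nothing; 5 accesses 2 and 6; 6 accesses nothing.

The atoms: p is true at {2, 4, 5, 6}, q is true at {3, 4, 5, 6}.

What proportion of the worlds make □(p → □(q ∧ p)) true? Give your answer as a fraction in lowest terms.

1: successors {2, 5, 6}; p → □(q ∧ p) there: 2:T, 5:F, 6:T. ✗
2: no successors, so □(p → □(q ∧ p)) holds vacuously. ✓
3: successors {2, 6}; p → □(q ∧ p) there: 2:T, 6:T. ✓
4: no successors, so □(p → □(q ∧ p)) holds vacuously. ✓
5: successors {2, 6}; p → □(q ∧ p) there: 2:T, 6:T. ✓
6: no successors, so □(p → □(q ∧ p)) holds vacuously. ✓
That's 5 of 6 worlds, so 5/6.

5/6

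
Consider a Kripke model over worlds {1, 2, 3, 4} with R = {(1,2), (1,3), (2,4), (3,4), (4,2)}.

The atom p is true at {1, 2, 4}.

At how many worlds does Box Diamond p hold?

1: successors {2, 3}; Diamond p there: 2:T, 3:T. ✓
2: successors {4}; Diamond p there: 4:T. ✓
3: successors {4}; Diamond p there: 4:T. ✓
4: successors {2}; Diamond p there: 2:T. ✓
Satisfying worlds: {1, 2, 3, 4}.

4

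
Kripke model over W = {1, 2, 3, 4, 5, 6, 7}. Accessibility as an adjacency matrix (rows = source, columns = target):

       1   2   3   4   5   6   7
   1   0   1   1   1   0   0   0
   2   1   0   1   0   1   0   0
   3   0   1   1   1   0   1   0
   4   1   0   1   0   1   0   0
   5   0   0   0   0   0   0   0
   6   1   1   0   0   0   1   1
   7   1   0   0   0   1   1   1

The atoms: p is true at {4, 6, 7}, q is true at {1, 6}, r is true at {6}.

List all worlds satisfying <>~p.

{1, 2, 3, 4, 6, 7}

1: successors {2, 3, 4}; ~p there: 2:T, 3:T, 4:F. ✓
2: successors {1, 3, 5}; ~p there: 1:T, 3:T, 5:T. ✓
3: successors {2, 3, 4, 6}; ~p there: 2:T, 3:T, 4:F, 6:F. ✓
4: successors {1, 3, 5}; ~p there: 1:T, 3:T, 5:T. ✓
5: no successors, so <>~p fails. ✗
6: successors {1, 2, 6, 7}; ~p there: 1:T, 2:T, 6:F, 7:F. ✓
7: successors {1, 5, 6, 7}; ~p there: 1:T, 5:T, 6:F, 7:F. ✓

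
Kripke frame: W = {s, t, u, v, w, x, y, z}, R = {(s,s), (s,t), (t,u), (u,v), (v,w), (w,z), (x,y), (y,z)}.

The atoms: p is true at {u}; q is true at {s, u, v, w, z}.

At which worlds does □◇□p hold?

{v, x, z}

s: successors {s, t}; ◇□p there: s:T, t:F. ✗
t: successors {u}; ◇□p there: u:F. ✗
u: successors {v}; ◇□p there: v:F. ✗
v: successors {w}; ◇□p there: w:T. ✓
w: successors {z}; ◇□p there: z:F. ✗
x: successors {y}; ◇□p there: y:T. ✓
y: successors {z}; ◇□p there: z:F. ✗
z: no successors, so □◇□p holds vacuously. ✓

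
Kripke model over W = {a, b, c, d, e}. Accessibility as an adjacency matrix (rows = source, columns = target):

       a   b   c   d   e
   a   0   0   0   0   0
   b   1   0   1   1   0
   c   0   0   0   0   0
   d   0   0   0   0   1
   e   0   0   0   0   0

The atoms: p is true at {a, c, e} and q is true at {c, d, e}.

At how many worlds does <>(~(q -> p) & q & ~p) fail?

a: no successors, so <>(~(q -> p) & q & ~p) fails. ✗
b: successors {a, c, d}; ~(q -> p) & q & ~p there: a:F, c:F, d:T. ✓
c: no successors, so <>(~(q -> p) & q & ~p) fails. ✗
d: successors {e}; ~(q -> p) & q & ~p there: e:F. ✗
e: no successors, so <>(~(q -> p) & q & ~p) fails. ✗
Satisfying worlds: {b}.
So <>(~(q -> p) & q & ~p) fails at the other 4 worlds.

4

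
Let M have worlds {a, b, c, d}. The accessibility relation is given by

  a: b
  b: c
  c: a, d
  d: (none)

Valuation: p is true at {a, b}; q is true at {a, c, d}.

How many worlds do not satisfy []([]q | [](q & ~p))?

a: successors {b}; []q | [](q & ~p) there: b:T. ✓
b: successors {c}; []q | [](q & ~p) there: c:T. ✓
c: successors {a, d}; []q | [](q & ~p) there: a:F, d:T. ✗
d: no successors, so []([]q | [](q & ~p)) holds vacuously. ✓
Satisfying worlds: {a, b, d}.
So []([]q | [](q & ~p)) fails at the other 1 world.

1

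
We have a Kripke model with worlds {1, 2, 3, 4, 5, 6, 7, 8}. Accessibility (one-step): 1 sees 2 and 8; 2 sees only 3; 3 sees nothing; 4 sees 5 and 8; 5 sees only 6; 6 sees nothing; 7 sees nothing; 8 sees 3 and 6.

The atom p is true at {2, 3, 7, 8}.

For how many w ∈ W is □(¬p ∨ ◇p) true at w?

1: successors {2, 8}; ¬p ∨ ◇p there: 2:T, 8:T. ✓
2: successors {3}; ¬p ∨ ◇p there: 3:F. ✗
3: no successors, so □(¬p ∨ ◇p) holds vacuously. ✓
4: successors {5, 8}; ¬p ∨ ◇p there: 5:T, 8:T. ✓
5: successors {6}; ¬p ∨ ◇p there: 6:T. ✓
6: no successors, so □(¬p ∨ ◇p) holds vacuously. ✓
7: no successors, so □(¬p ∨ ◇p) holds vacuously. ✓
8: successors {3, 6}; ¬p ∨ ◇p there: 3:F, 6:T. ✗
Satisfying worlds: {1, 3, 4, 5, 6, 7}.

6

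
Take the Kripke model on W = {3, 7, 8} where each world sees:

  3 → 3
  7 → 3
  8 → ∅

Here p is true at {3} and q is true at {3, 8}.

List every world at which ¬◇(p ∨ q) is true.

3: ◇(p ∨ q) is T. ✗
7: ◇(p ∨ q) is T. ✗
8: ◇(p ∨ q) is F. ✓

{8}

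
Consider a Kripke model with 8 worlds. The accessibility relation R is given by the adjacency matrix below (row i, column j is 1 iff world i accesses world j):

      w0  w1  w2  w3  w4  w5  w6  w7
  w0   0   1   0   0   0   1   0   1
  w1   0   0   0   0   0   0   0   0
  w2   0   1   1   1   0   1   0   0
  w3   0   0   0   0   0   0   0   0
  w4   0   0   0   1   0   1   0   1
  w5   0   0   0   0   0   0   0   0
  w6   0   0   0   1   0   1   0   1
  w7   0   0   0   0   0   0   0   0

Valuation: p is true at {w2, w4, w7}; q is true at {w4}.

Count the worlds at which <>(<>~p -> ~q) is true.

w0: successors {w1, w5, w7}; <>~p -> ~q there: w1:T, w5:T, w7:T. ✓
w1: no successors, so <>(<>~p -> ~q) fails. ✗
w2: successors {w1, w2, w3, w5}; <>~p -> ~q there: w1:T, w2:T, w3:T, w5:T. ✓
w3: no successors, so <>(<>~p -> ~q) fails. ✗
w4: successors {w3, w5, w7}; <>~p -> ~q there: w3:T, w5:T, w7:T. ✓
w5: no successors, so <>(<>~p -> ~q) fails. ✗
w6: successors {w3, w5, w7}; <>~p -> ~q there: w3:T, w5:T, w7:T. ✓
w7: no successors, so <>(<>~p -> ~q) fails. ✗
Satisfying worlds: {w0, w2, w4, w6}.

4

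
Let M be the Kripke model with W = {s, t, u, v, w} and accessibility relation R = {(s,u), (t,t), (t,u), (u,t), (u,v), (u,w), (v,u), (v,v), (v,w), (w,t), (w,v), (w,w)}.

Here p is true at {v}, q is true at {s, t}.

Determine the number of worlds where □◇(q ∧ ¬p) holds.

2

s: successors {u}; ◇(q ∧ ¬p) there: u:T. ✓
t: successors {t, u}; ◇(q ∧ ¬p) there: t:T, u:T. ✓
u: successors {t, v, w}; ◇(q ∧ ¬p) there: t:T, v:F, w:T. ✗
v: successors {u, v, w}; ◇(q ∧ ¬p) there: u:T, v:F, w:T. ✗
w: successors {t, v, w}; ◇(q ∧ ¬p) there: t:T, v:F, w:T. ✗
Satisfying worlds: {s, t}.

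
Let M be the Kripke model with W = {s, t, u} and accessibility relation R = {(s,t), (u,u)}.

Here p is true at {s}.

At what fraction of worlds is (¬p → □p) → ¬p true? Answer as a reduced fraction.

s: ¬p → □p is T, ¬p is F. ✗
t: ¬p → □p is T, ¬p is T. ✓
u: ¬p → □p is F, ¬p is T. ✓
That's 2 of 3 worlds, so 2/3.

2/3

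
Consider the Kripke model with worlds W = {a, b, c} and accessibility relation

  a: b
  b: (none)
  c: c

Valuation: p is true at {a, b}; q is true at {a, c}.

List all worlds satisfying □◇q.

{b, c}

a: successors {b}; ◇q there: b:F. ✗
b: no successors, so □◇q holds vacuously. ✓
c: successors {c}; ◇q there: c:T. ✓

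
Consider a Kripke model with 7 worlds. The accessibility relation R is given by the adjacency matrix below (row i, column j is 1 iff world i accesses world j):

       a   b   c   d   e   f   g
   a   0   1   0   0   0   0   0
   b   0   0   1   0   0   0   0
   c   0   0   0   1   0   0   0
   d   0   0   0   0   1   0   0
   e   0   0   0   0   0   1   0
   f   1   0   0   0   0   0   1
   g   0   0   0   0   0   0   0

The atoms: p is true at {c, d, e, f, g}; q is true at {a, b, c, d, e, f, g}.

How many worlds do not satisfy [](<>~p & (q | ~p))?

5

a: successors {b}; <>~p & (q | ~p) there: b:F. ✗
b: successors {c}; <>~p & (q | ~p) there: c:F. ✗
c: successors {d}; <>~p & (q | ~p) there: d:F. ✗
d: successors {e}; <>~p & (q | ~p) there: e:F. ✗
e: successors {f}; <>~p & (q | ~p) there: f:T. ✓
f: successors {a, g}; <>~p & (q | ~p) there: a:T, g:F. ✗
g: no successors, so [](<>~p & (q | ~p)) holds vacuously. ✓
Satisfying worlds: {e, g}.
So [](<>~p & (q | ~p)) fails at the other 5 worlds.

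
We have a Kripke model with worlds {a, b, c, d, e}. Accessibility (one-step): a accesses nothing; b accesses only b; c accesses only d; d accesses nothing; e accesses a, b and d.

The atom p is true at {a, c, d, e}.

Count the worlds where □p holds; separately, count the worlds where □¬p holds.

3 and 3

For □p:
a: no successors, so □p holds vacuously. ✓
b: successors {b}; p there: b:F. ✗
c: successors {d}; p there: d:T. ✓
d: no successors, so □p holds vacuously. ✓
e: successors {a, b, d}; p there: a:T, b:F, d:T. ✗
— 3 worlds.
For □¬p:
a: no successors, so □¬p holds vacuously. ✓
b: successors {b}; ¬p there: b:T. ✓
c: successors {d}; ¬p there: d:F. ✗
d: no successors, so □¬p holds vacuously. ✓
e: successors {a, b, d}; ¬p there: a:F, b:T, d:F. ✗
— 3 worlds.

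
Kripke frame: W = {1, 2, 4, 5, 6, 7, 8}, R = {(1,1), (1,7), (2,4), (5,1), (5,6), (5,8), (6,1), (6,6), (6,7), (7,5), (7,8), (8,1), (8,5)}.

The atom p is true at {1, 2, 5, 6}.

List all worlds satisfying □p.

{4, 8}

1: successors {1, 7}; p there: 1:T, 7:F. ✗
2: successors {4}; p there: 4:F. ✗
4: no successors, so □p holds vacuously. ✓
5: successors {1, 6, 8}; p there: 1:T, 6:T, 8:F. ✗
6: successors {1, 6, 7}; p there: 1:T, 6:T, 7:F. ✗
7: successors {5, 8}; p there: 5:T, 8:F. ✗
8: successors {1, 5}; p there: 1:T, 5:T. ✓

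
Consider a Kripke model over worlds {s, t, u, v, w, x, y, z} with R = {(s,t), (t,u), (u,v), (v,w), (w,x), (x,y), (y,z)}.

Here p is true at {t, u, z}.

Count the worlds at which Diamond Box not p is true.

5

s: successors {t}; Box not p there: t:F. ✗
t: successors {u}; Box not p there: u:T. ✓
u: successors {v}; Box not p there: v:T. ✓
v: successors {w}; Box not p there: w:T. ✓
w: successors {x}; Box not p there: x:T. ✓
x: successors {y}; Box not p there: y:F. ✗
y: successors {z}; Box not p there: z:T. ✓
z: no successors, so Diamond Box not p fails. ✗
Satisfying worlds: {t, u, v, w, y}.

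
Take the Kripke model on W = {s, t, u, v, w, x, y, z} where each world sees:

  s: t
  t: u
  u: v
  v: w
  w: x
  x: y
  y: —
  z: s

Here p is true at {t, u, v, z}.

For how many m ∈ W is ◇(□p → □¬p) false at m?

s: successors {t}; □p → □¬p there: t:F. ✗
t: successors {u}; □p → □¬p there: u:F. ✗
u: successors {v}; □p → □¬p there: v:T. ✓
v: successors {w}; □p → □¬p there: w:T. ✓
w: successors {x}; □p → □¬p there: x:T. ✓
x: successors {y}; □p → □¬p there: y:T. ✓
y: no successors, so ◇(□p → □¬p) fails. ✗
z: successors {s}; □p → □¬p there: s:F. ✗
Satisfying worlds: {u, v, w, x}.
So ◇(□p → □¬p) fails at the other 4 worlds.

4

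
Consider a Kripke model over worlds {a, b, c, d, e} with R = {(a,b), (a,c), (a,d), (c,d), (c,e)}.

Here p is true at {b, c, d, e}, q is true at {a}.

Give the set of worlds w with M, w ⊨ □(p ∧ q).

a: successors {b, c, d}; p ∧ q there: b:F, c:F, d:F. ✗
b: no successors, so □(p ∧ q) holds vacuously. ✓
c: successors {d, e}; p ∧ q there: d:F, e:F. ✗
d: no successors, so □(p ∧ q) holds vacuously. ✓
e: no successors, so □(p ∧ q) holds vacuously. ✓

{b, d, e}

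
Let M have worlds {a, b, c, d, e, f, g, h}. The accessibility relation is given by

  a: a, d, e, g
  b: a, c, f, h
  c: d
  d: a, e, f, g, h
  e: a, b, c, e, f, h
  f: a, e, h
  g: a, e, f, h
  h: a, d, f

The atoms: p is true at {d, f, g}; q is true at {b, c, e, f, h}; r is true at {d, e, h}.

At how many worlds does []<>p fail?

a: successors {a, d, e, g}; <>p there: a:T, d:T, e:T, g:T. ✓
b: successors {a, c, f, h}; <>p there: a:T, c:T, f:F, h:T. ✗
c: successors {d}; <>p there: d:T. ✓
d: successors {a, e, f, g, h}; <>p there: a:T, e:T, f:F, g:T, h:T. ✗
e: successors {a, b, c, e, f, h}; <>p there: a:T, b:T, c:T, e:T, f:F, h:T. ✗
f: successors {a, e, h}; <>p there: a:T, e:T, h:T. ✓
g: successors {a, e, f, h}; <>p there: a:T, e:T, f:F, h:T. ✗
h: successors {a, d, f}; <>p there: a:T, d:T, f:F. ✗
Satisfying worlds: {a, c, f}.
So []<>p fails at the other 5 worlds.

5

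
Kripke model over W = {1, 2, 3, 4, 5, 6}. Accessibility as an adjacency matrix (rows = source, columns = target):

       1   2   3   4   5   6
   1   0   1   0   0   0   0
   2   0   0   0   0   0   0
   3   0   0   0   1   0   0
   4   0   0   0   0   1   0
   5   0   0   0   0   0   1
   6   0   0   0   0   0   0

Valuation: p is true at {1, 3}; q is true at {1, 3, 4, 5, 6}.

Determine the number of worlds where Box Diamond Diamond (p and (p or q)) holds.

2

1: successors {2}; Diamond Diamond (p and (p or q)) there: 2:F. ✗
2: no successors, so Box Diamond Diamond (p and (p or q)) holds vacuously. ✓
3: successors {4}; Diamond Diamond (p and (p or q)) there: 4:F. ✗
4: successors {5}; Diamond Diamond (p and (p or q)) there: 5:F. ✗
5: successors {6}; Diamond Diamond (p and (p or q)) there: 6:F. ✗
6: no successors, so Box Diamond Diamond (p and (p or q)) holds vacuously. ✓
Satisfying worlds: {2, 6}.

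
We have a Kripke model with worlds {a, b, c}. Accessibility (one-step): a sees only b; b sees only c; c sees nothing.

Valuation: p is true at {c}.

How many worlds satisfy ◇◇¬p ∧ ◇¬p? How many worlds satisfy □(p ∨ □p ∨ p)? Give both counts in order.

0 and 3

For ◇◇¬p ∧ ◇¬p:
a: ◇◇¬p is F, ◇¬p is T. ✗
b: ◇◇¬p is F, ◇¬p is F. ✗
c: ◇◇¬p is F, ◇¬p is F. ✗
— 0 worlds.
For □(p ∨ □p ∨ p):
a: successors {b}; p ∨ □p ∨ p there: b:T. ✓
b: successors {c}; p ∨ □p ∨ p there: c:T. ✓
c: no successors, so □(p ∨ □p ∨ p) holds vacuously. ✓
— 3 worlds.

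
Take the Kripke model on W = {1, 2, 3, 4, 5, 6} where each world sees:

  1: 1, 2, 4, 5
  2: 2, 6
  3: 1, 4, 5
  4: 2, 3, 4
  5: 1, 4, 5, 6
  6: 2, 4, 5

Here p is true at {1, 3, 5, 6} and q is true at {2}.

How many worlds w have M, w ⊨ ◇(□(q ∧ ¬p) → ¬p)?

6

1: successors {1, 2, 4, 5}; □(q ∧ ¬p) → ¬p there: 1:T, 2:T, 4:T, 5:T. ✓
2: successors {2, 6}; □(q ∧ ¬p) → ¬p there: 2:T, 6:T. ✓
3: successors {1, 4, 5}; □(q ∧ ¬p) → ¬p there: 1:T, 4:T, 5:T. ✓
4: successors {2, 3, 4}; □(q ∧ ¬p) → ¬p there: 2:T, 3:T, 4:T. ✓
5: successors {1, 4, 5, 6}; □(q ∧ ¬p) → ¬p there: 1:T, 4:T, 5:T, 6:T. ✓
6: successors {2, 4, 5}; □(q ∧ ¬p) → ¬p there: 2:T, 4:T, 5:T. ✓
Satisfying worlds: {1, 2, 3, 4, 5, 6}.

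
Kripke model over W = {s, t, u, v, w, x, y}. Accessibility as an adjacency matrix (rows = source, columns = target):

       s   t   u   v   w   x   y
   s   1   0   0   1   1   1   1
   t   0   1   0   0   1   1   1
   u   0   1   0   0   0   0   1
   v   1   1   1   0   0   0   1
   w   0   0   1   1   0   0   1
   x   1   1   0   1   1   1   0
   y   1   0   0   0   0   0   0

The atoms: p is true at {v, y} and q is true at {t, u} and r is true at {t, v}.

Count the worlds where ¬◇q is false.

5

s: ◇q is F. ✓
t: ◇q is T. ✗
u: ◇q is T. ✗
v: ◇q is T. ✗
w: ◇q is T. ✗
x: ◇q is T. ✗
y: ◇q is F. ✓
Satisfying worlds: {s, y}.
So ¬◇q fails at the other 5 worlds.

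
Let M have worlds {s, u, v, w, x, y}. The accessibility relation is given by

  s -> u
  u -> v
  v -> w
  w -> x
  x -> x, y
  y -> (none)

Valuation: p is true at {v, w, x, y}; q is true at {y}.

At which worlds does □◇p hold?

{s, u, v, w, y}

s: successors {u}; ◇p there: u:T. ✓
u: successors {v}; ◇p there: v:T. ✓
v: successors {w}; ◇p there: w:T. ✓
w: successors {x}; ◇p there: x:T. ✓
x: successors {x, y}; ◇p there: x:T, y:F. ✗
y: no successors, so □◇p holds vacuously. ✓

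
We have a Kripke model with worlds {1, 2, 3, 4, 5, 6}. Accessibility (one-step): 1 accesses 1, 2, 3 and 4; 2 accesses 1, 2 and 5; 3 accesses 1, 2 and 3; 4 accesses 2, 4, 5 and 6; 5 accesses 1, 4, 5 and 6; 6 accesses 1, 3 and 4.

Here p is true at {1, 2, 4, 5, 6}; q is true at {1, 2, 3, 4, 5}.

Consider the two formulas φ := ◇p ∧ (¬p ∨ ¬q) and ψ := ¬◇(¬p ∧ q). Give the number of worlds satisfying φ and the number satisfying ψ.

For ◇p ∧ (¬p ∨ ¬q):
1: ◇p is T, ¬p ∨ ¬q is F. ✗
2: ◇p is T, ¬p ∨ ¬q is F. ✗
3: ◇p is T, ¬p ∨ ¬q is T. ✓
4: ◇p is T, ¬p ∨ ¬q is F. ✗
5: ◇p is T, ¬p ∨ ¬q is F. ✗
6: ◇p is T, ¬p ∨ ¬q is T. ✓
— 2 worlds.
For ¬◇(¬p ∧ q):
1: ◇(¬p ∧ q) is T. ✗
2: ◇(¬p ∧ q) is F. ✓
3: ◇(¬p ∧ q) is T. ✗
4: ◇(¬p ∧ q) is F. ✓
5: ◇(¬p ∧ q) is F. ✓
6: ◇(¬p ∧ q) is T. ✗
— 3 worlds.

2 and 3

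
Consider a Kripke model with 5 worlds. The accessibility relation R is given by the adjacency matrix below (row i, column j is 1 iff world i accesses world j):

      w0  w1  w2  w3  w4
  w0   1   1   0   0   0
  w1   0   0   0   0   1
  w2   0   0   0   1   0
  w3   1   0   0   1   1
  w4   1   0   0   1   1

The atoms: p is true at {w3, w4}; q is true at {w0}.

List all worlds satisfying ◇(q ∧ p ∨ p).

{w1, w2, w3, w4}

w0: successors {w0, w1}; q ∧ p ∨ p there: w0:F, w1:F. ✗
w1: successors {w4}; q ∧ p ∨ p there: w4:T. ✓
w2: successors {w3}; q ∧ p ∨ p there: w3:T. ✓
w3: successors {w0, w3, w4}; q ∧ p ∨ p there: w0:F, w3:T, w4:T. ✓
w4: successors {w0, w3, w4}; q ∧ p ∨ p there: w0:F, w3:T, w4:T. ✓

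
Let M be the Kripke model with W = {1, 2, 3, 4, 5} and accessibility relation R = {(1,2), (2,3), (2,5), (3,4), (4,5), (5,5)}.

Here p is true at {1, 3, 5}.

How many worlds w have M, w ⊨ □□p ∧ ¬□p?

2

1: □□p is T, ¬□p is T. ✓
2: □□p is F, ¬□p is F. ✗
3: □□p is T, ¬□p is T. ✓
4: □□p is T, ¬□p is F. ✗
5: □□p is T, ¬□p is F. ✗
Satisfying worlds: {1, 3}.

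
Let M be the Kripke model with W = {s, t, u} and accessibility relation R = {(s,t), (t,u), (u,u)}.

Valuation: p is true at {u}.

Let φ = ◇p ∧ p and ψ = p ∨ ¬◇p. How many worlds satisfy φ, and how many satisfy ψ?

1 and 2

For ◇p ∧ p:
s: ◇p is F, p is F. ✗
t: ◇p is T, p is F. ✗
u: ◇p is T, p is T. ✓
— 1 world.
For p ∨ ¬◇p:
s: p is F, ¬◇p is T. ✓
t: p is F, ¬◇p is F. ✗
u: p is T, ¬◇p is F. ✓
— 2 worlds.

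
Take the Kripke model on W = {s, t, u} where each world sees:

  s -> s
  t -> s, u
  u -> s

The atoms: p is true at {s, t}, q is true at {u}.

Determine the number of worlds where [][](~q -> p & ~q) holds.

s: successors {s}; [](~q -> p & ~q) there: s:T. ✓
t: successors {s, u}; [](~q -> p & ~q) there: s:T, u:T. ✓
u: successors {s}; [](~q -> p & ~q) there: s:T. ✓
Satisfying worlds: {s, t, u}.

3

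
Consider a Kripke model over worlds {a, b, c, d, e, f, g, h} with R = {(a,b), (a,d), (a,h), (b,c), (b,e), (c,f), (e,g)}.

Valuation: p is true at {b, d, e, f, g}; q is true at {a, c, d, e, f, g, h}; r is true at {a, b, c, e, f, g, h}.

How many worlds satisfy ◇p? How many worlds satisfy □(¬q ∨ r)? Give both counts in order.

4 and 7

For ◇p:
a: successors {b, d, h}; p there: b:T, d:T, h:F. ✓
b: successors {c, e}; p there: c:F, e:T. ✓
c: successors {f}; p there: f:T. ✓
d: no successors, so ◇p fails. ✗
e: successors {g}; p there: g:T. ✓
f: no successors, so ◇p fails. ✗
g: no successors, so ◇p fails. ✗
h: no successors, so ◇p fails. ✗
— 4 worlds.
For □(¬q ∨ r):
a: successors {b, d, h}; ¬q ∨ r there: b:T, d:F, h:T. ✗
b: successors {c, e}; ¬q ∨ r there: c:T, e:T. ✓
c: successors {f}; ¬q ∨ r there: f:T. ✓
d: no successors, so □(¬q ∨ r) holds vacuously. ✓
e: successors {g}; ¬q ∨ r there: g:T. ✓
f: no successors, so □(¬q ∨ r) holds vacuously. ✓
g: no successors, so □(¬q ∨ r) holds vacuously. ✓
h: no successors, so □(¬q ∨ r) holds vacuously. ✓
— 7 worlds.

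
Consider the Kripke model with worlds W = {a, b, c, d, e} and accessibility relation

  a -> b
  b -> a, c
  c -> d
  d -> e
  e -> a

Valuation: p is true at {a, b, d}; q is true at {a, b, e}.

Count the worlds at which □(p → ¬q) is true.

2

a: successors {b}; p → ¬q there: b:F. ✗
b: successors {a, c}; p → ¬q there: a:F, c:T. ✗
c: successors {d}; p → ¬q there: d:T. ✓
d: successors {e}; p → ¬q there: e:T. ✓
e: successors {a}; p → ¬q there: a:F. ✗
Satisfying worlds: {c, d}.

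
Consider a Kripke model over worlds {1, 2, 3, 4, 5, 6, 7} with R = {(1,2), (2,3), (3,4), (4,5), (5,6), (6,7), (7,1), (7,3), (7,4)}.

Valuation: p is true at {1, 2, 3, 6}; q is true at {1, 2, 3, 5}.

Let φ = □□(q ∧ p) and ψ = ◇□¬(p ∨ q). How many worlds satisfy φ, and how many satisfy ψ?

1 and 3

For □□(q ∧ p):
1: successors {2}; □(q ∧ p) there: 2:T. ✓
2: successors {3}; □(q ∧ p) there: 3:F. ✗
3: successors {4}; □(q ∧ p) there: 4:F. ✗
4: successors {5}; □(q ∧ p) there: 5:F. ✗
5: successors {6}; □(q ∧ p) there: 6:F. ✗
6: successors {7}; □(q ∧ p) there: 7:F. ✗
7: successors {1, 3, 4}; □(q ∧ p) there: 1:T, 3:F, 4:F. ✗
— 1 world.
For ◇□¬(p ∨ q):
1: successors {2}; □¬(p ∨ q) there: 2:F. ✗
2: successors {3}; □¬(p ∨ q) there: 3:T. ✓
3: successors {4}; □¬(p ∨ q) there: 4:F. ✗
4: successors {5}; □¬(p ∨ q) there: 5:F. ✗
5: successors {6}; □¬(p ∨ q) there: 6:T. ✓
6: successors {7}; □¬(p ∨ q) there: 7:F. ✗
7: successors {1, 3, 4}; □¬(p ∨ q) there: 1:F, 3:T, 4:F. ✓
— 3 worlds.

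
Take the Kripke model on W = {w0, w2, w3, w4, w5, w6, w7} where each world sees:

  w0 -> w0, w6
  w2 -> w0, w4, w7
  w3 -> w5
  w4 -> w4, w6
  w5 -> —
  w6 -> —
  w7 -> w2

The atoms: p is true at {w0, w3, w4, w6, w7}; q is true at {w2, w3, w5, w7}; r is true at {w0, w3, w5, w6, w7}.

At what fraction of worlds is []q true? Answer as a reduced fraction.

4/7

w0: successors {w0, w6}; q there: w0:F, w6:F. ✗
w2: successors {w0, w4, w7}; q there: w0:F, w4:F, w7:T. ✗
w3: successors {w5}; q there: w5:T. ✓
w4: successors {w4, w6}; q there: w4:F, w6:F. ✗
w5: no successors, so []q holds vacuously. ✓
w6: no successors, so []q holds vacuously. ✓
w7: successors {w2}; q there: w2:T. ✓
That's 4 of 7 worlds, so 4/7.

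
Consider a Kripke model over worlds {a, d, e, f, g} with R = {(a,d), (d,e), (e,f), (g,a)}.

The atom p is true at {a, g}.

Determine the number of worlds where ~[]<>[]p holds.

3

a: []<>[]p is F. ✓
d: []<>[]p is T. ✗
e: []<>[]p is F. ✓
f: []<>[]p is T. ✗
g: []<>[]p is F. ✓
Satisfying worlds: {a, e, g}.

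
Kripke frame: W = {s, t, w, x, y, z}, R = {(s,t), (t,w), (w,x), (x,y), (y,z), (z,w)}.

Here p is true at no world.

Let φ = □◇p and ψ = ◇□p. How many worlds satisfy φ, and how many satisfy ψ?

0 and 0

For □◇p:
s: successors {t}; ◇p there: t:F. ✗
t: successors {w}; ◇p there: w:F. ✗
w: successors {x}; ◇p there: x:F. ✗
x: successors {y}; ◇p there: y:F. ✗
y: successors {z}; ◇p there: z:F. ✗
z: successors {w}; ◇p there: w:F. ✗
— 0 worlds.
For ◇□p:
s: successors {t}; □p there: t:F. ✗
t: successors {w}; □p there: w:F. ✗
w: successors {x}; □p there: x:F. ✗
x: successors {y}; □p there: y:F. ✗
y: successors {z}; □p there: z:F. ✗
z: successors {w}; □p there: w:F. ✗
— 0 worlds.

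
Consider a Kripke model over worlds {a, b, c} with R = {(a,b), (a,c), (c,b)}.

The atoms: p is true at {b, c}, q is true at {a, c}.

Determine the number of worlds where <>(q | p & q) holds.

a: successors {b, c}; q | p & q there: b:F, c:T. ✓
b: no successors, so <>(q | p & q) fails. ✗
c: successors {b}; q | p & q there: b:F. ✗
Satisfying worlds: {a}.

1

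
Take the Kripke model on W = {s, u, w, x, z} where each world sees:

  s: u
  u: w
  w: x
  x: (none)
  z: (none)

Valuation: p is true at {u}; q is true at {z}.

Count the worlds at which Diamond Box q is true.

1

s: successors {u}; Box q there: u:F. ✗
u: successors {w}; Box q there: w:F. ✗
w: successors {x}; Box q there: x:T. ✓
x: no successors, so Diamond Box q fails. ✗
z: no successors, so Diamond Box q fails. ✗
Satisfying worlds: {w}.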